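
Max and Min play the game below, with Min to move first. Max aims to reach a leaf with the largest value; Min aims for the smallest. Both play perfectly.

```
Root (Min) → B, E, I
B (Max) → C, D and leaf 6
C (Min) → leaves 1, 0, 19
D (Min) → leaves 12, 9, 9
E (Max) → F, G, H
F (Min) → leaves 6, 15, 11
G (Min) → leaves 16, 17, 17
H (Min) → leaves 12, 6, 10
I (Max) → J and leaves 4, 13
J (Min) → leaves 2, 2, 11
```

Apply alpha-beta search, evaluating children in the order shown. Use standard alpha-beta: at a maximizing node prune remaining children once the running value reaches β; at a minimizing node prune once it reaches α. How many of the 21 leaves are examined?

18

C [α=-∞,β=+∞]: v=0
D [α=0,β=+∞]: v=9
B [α=-∞,β=+∞]: v=9
F [α=-∞,β=9]: v=6
G [α=6,β=9]: v=16
E [α=-∞,β=9]: v=16 after child 2 ≥ β → β-cutoff, skip 1
J [α=-∞,β=9]: v=2
I [α=-∞,β=9]: v=13
Root [α=-∞,β=+∞]: v=9
Leaves evaluated: 18 of 21.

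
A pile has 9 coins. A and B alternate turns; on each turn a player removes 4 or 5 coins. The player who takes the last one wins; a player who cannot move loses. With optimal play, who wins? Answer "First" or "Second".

Second

Positions where the player to move wins (W) vs loses (L):
i:   0  1  2  3  4  5  6  7  8  9
     L  L  L  L  W  W  W  W  W  L
Position 9 is L, so the second player wins.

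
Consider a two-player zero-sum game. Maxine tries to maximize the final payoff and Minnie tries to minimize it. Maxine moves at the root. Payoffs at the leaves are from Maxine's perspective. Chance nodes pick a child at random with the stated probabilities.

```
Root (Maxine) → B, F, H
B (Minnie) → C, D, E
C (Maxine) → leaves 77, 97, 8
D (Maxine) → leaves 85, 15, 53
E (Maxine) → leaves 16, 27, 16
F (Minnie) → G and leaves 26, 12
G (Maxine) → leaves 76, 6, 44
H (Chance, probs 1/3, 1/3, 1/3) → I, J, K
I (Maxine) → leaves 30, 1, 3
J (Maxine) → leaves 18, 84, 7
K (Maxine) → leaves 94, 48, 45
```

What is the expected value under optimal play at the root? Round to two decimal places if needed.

C (Maxine): max(77, 97, 8) = 97
D (Maxine): max(85, 15, 53) = 85
E (Maxine): max(16, 27, 16) = 27
B (Minnie): min(97, 85, 27) = 27
G (Maxine): max(76, 6, 44) = 76
F (Minnie): min(76, 26, 12) = 12
I (Maxine): max(30, 1, 3) = 30
J (Maxine): max(18, 84, 7) = 84
K (Maxine): max(94, 48, 45) = 94
H (Chance): 1/3·30 + 1/3·84 + 1/3·94 = 69.33
Root (Maxine): max(27, 12, 69.33) = 69.33

69.33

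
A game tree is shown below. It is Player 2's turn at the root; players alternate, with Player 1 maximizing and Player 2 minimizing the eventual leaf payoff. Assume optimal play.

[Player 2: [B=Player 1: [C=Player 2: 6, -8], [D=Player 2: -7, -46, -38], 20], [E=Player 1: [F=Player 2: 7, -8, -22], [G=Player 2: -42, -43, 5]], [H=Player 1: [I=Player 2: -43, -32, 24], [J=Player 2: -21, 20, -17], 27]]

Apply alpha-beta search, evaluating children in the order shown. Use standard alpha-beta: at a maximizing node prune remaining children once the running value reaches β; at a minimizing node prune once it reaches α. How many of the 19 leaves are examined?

15

C [α=-∞,β=+∞]: v=-8
D [α=-8,β=+∞]: v=-46 after child 2 ≤ α → α-cutoff, skip 1
B [α=-∞,β=+∞]: v=20
F [α=-∞,β=20]: v=-22
G [α=-22,β=20]: v=-42 after child 1 ≤ α → α-cutoff, skip 2
E [α=-∞,β=20]: v=-22
I [α=-∞,β=-22]: v=-43
J [α=-43,β=-22]: v=-21
H [α=-∞,β=-22]: v=-21 after child 2 ≥ β → β-cutoff, skip 1
Root [α=-∞,β=+∞]: v=-22
Leaves evaluated: 15 of 19.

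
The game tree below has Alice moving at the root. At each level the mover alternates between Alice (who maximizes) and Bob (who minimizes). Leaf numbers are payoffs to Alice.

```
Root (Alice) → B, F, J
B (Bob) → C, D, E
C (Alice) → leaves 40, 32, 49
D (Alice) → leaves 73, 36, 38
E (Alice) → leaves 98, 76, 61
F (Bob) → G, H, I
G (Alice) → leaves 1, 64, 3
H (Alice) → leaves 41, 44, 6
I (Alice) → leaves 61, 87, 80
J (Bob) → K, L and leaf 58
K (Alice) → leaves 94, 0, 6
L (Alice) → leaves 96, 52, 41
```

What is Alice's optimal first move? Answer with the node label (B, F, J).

J

C (Alice): max(40, 32, 49) = 49
D (Alice): max(73, 36, 38) = 73
E (Alice): max(98, 76, 61) = 98
B (Bob): min(49, 73, 98) = 49
G (Alice): max(1, 64, 3) = 64
H (Alice): max(41, 44, 6) = 44
I (Alice): max(61, 87, 80) = 87
F (Bob): min(64, 44, 87) = 44
K (Alice): max(94, 0, 6) = 94
L (Alice): max(96, 52, 41) = 96
J (Bob): min(94, 96, 58) = 58
Root (Alice): max(49, 44, 58) = 58
Alice picks the child with the highest value: J (value 58).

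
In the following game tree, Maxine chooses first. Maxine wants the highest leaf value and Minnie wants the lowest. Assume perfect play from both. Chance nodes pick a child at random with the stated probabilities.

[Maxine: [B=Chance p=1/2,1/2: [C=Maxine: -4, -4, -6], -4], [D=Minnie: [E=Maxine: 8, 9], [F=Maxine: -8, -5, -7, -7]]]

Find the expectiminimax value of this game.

C (Maxine): max(-4, -4, -6) = -4
B (Chance): 1/2·-4 + 1/2·-4 = -4
E (Maxine): max(8, 9) = 9
F (Maxine): max(-8, -5, -7, -7) = -5
D (Minnie): min(9, -5) = -5
Root (Maxine): max(-4, -5) = -4

-4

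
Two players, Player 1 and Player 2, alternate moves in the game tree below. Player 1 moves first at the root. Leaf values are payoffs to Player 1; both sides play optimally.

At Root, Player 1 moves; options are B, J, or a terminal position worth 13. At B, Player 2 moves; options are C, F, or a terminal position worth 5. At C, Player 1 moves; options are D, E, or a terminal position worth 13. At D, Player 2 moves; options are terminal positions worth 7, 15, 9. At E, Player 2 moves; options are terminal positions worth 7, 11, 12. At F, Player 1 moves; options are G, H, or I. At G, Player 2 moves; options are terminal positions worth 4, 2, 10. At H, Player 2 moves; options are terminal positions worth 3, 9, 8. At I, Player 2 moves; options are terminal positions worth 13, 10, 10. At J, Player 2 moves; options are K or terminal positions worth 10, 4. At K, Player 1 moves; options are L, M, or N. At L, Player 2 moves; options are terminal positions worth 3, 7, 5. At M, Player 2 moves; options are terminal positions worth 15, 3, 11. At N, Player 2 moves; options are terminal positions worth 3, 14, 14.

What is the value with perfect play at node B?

5

D: min(7, 15, 9) = 7
E: min(7, 11, 12) = 7
C: max(7, 7, 13) = 13
G: min(4, 2, 10) = 2
H: min(3, 9, 8) = 3
I: min(13, 10, 10) = 10
F: max(2, 3, 10) = 10
B: min(13, 10, 5) = 5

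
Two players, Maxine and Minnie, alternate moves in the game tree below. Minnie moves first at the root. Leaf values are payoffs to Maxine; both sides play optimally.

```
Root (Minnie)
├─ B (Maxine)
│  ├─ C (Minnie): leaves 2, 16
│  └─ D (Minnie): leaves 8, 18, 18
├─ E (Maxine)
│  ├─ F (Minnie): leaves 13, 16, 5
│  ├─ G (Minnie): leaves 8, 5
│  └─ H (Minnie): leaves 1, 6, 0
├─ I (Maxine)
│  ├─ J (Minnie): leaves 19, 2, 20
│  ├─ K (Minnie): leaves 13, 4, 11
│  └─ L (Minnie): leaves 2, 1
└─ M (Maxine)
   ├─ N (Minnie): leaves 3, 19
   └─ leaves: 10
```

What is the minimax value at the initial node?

C (Minnie): min(2, 16) = 2
D (Minnie): min(8, 18, 18) = 8
B (Maxine): max(2, 8) = 8
F (Minnie): min(13, 16, 5) = 5
G (Minnie): min(8, 5) = 5
H (Minnie): min(1, 6, 0) = 0
E (Maxine): max(5, 5, 0) = 5
J (Minnie): min(19, 2, 20) = 2
K (Minnie): min(13, 4, 11) = 4
L (Minnie): min(2, 1) = 1
I (Maxine): max(2, 4, 1) = 4
N (Minnie): min(3, 19) = 3
M (Maxine): max(3, 10) = 10
Root (Minnie): min(8, 5, 4, 10) = 4

4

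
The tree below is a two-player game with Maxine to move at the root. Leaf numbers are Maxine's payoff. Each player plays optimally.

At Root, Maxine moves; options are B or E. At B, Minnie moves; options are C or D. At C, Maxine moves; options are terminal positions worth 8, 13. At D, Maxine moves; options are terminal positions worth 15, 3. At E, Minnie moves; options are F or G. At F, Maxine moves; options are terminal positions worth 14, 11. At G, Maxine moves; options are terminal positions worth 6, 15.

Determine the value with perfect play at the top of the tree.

C (Maxine): max(8, 13) = 13
D (Maxine): max(15, 3) = 15
B (Minnie): min(13, 15) = 13
F (Maxine): max(14, 11) = 14
G (Maxine): max(6, 15) = 15
E (Minnie): min(14, 15) = 14
Root (Maxine): max(13, 14) = 14

14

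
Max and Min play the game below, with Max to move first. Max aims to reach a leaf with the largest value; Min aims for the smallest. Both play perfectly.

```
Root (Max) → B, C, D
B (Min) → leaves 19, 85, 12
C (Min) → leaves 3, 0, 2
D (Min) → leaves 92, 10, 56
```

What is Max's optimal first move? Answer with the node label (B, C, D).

B

B (Min): min(19, 85, 12) = 12
C (Min): min(3, 0, 2) = 0
D (Min): min(92, 10, 56) = 10
Root (Max): max(12, 0, 10) = 12
Max picks the child with the highest value: B (value 12).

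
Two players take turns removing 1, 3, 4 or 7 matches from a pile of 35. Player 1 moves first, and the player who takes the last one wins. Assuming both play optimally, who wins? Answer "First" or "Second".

First

W/L table (W = player to move can force a win):
i:   0  1  2  3  4  5  6  7  8  9 10 11 12 13 14 15 16 17 18 19 20 21 22 23 24 25 26 27 28 29 30 31 32 33 34 35
     L  W  L  W  W  W  W  W  L  W  L  W  W  W  W  W  L  W  L  W  W  W  W  W  L  W  L  W  W  W  W  W  L  W  L  W
Position 35 is W, so the first player wins.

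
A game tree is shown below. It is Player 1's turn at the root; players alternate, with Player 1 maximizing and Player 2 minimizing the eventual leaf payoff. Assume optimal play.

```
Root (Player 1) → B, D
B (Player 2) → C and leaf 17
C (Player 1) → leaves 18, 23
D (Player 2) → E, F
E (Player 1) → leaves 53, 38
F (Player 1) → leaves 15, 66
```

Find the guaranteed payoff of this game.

53

C (Player 1): max(18, 23) = 23
B (Player 2): min(23, 17) = 17
E (Player 1): max(53, 38) = 53
F (Player 1): max(15, 66) = 66
D (Player 2): min(53, 66) = 53
Root (Player 1): max(17, 53) = 53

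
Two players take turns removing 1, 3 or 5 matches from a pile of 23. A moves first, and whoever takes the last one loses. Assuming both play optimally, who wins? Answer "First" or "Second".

Second

W/L table (W = player to move can force a win):
i:   0  1  2  3  4  5  6  7  8  9 10 11 12 13 14 15 16 17 18 19 20 21 22 23
     W  L  W  L  W  L  W  L  W  L  W  L  W  L  W  L  W  L  W  L  W  L  W  L
Position 23 is L, so the second player wins.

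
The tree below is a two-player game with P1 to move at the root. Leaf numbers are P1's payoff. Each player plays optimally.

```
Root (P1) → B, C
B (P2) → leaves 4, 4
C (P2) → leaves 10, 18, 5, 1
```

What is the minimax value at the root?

4

B (P2): min(4, 4) = 4
C (P2): min(10, 18, 5, 1) = 1
Root (P1): max(4, 1) = 4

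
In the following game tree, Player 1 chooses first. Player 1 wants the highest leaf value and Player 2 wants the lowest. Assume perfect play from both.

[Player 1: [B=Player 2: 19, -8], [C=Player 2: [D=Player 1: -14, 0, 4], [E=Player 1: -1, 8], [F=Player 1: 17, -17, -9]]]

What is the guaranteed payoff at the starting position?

4

B (Player 2): min(19, -8) = -8
D (Player 1): max(-14, 0, 4) = 4
E (Player 1): max(-1, 8) = 8
F (Player 1): max(17, -17, -9) = 17
C (Player 2): min(4, 8, 17) = 4
Root (Player 1): max(-8, 4) = 4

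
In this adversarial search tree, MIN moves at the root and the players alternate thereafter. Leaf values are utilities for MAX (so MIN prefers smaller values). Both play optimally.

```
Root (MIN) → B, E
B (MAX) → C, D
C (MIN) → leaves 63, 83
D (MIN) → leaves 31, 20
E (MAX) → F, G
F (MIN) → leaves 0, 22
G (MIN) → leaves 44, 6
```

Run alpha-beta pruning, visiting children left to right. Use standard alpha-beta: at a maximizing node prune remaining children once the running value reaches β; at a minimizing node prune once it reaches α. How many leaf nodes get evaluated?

7

C [α=-∞,β=+∞]: v=63
D [α=63,β=+∞]: v=31 after child 1 ≤ α → α-cutoff, skip 1
B [α=-∞,β=+∞]: v=63
F [α=-∞,β=63]: v=0
G [α=0,β=63]: v=6
E [α=-∞,β=63]: v=6
Root [α=-∞,β=+∞]: v=6
Leaves evaluated: 7 of 8.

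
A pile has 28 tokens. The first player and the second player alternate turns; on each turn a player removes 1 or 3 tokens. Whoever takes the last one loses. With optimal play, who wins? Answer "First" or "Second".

First

Positions where the player to move wins (W) vs loses (L):
i:   0  1  2  3  4  5  6  7  8  9 10 11 12 13 14 15 16 17 18 19 20 21 22 23 24 25 26 27 28
     W  L  W  L  W  L  W  L  W  L  W  L  W  L  W  L  W  L  W  L  W  L  W  L  W  L  W  L  W
Position 28 is W, so the first player wins.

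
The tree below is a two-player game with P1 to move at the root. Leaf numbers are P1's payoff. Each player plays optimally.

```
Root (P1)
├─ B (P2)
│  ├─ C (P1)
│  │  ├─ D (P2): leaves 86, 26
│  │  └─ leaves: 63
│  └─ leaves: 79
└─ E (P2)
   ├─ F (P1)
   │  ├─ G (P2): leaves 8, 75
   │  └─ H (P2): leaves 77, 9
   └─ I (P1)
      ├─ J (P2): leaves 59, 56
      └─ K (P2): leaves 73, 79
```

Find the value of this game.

D (P2): min(86, 26) = 26
C (P1): max(26, 63) = 63
B (P2): min(63, 79) = 63
G (P2): min(8, 75) = 8
H (P2): min(77, 9) = 9
F (P1): max(8, 9) = 9
J (P2): min(59, 56) = 56
K (P2): min(73, 79) = 73
I (P1): max(56, 73) = 73
E (P2): min(9, 73) = 9
Root (P1): max(63, 9) = 63

63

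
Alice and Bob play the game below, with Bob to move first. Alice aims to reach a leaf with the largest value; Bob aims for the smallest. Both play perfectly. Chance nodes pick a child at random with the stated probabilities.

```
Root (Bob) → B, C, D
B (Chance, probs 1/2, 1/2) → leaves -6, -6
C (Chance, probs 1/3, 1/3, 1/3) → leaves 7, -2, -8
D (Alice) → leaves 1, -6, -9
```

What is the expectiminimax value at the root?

B (Chance): 1/2·-6 + 1/2·-6 = -6
C (Chance): 1/3·7 + 1/3·-2 + 1/3·-8 = -1
D (Alice): max(1, -6, -9) = 1
Root (Bob): min(-6, -1, 1) = -6

-6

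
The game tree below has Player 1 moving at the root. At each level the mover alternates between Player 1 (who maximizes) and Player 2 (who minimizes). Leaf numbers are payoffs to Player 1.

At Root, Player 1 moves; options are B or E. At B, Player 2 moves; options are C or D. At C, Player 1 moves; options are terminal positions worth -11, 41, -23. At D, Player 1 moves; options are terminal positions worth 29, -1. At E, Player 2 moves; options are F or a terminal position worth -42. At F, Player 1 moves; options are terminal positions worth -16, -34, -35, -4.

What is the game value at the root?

29

C (Player 1): max(-11, 41, -23) = 41
D (Player 1): max(29, -1) = 29
B (Player 2): min(41, 29) = 29
F (Player 1): max(-16, -34, -35, -4) = -4
E (Player 2): min(-4, -42) = -42
Root (Player 1): max(29, -42) = 29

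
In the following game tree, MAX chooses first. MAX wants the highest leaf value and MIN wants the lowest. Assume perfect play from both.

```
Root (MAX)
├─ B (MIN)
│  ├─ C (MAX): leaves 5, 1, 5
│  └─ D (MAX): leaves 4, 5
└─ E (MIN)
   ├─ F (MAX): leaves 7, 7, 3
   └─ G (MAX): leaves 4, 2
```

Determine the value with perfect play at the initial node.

C (MAX): max(5, 1, 5) = 5
D (MAX): max(4, 5) = 5
B (MIN): min(5, 5) = 5
F (MAX): max(7, 7, 3) = 7
G (MAX): max(4, 2) = 4
E (MIN): min(7, 4) = 4
Root (MAX): max(5, 4) = 5

5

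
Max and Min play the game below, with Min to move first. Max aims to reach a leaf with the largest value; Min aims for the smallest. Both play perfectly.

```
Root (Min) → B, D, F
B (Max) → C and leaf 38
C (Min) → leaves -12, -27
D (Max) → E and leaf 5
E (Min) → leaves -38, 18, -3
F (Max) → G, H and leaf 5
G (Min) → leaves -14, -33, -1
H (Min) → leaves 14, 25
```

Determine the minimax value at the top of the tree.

C (Min): min(-12, -27) = -27
B (Max): max(-27, 38) = 38
E (Min): min(-38, 18, -3) = -38
D (Max): max(-38, 5) = 5
G (Min): min(-14, -33, -1) = -33
H (Min): min(14, 25) = 14
F (Max): max(-33, 14, 5) = 14
Root (Min): min(38, 5, 14) = 5

5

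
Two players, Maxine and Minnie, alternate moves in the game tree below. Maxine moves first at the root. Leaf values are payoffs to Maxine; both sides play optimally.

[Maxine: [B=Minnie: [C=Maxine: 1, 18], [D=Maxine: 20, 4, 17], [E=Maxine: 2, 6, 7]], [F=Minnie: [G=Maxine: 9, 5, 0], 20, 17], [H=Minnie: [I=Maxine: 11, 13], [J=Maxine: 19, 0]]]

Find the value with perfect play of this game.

13

C (Maxine): max(1, 18) = 18
D (Maxine): max(20, 4, 17) = 20
E (Maxine): max(2, 6, 7) = 7
B (Minnie): min(18, 20, 7) = 7
G (Maxine): max(9, 5, 0) = 9
F (Minnie): min(9, 20, 17) = 9
I (Maxine): max(11, 13) = 13
J (Maxine): max(19, 0) = 19
H (Minnie): min(13, 19) = 13
Root (Maxine): max(7, 9, 13) = 13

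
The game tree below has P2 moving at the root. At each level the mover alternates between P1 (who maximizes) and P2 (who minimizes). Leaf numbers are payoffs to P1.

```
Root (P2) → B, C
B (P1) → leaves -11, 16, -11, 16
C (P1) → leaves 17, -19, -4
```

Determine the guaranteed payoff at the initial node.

B (P1): max(-11, 16, -11, 16) = 16
C (P1): max(17, -19, -4) = 17
Root (P2): min(16, 17) = 16

16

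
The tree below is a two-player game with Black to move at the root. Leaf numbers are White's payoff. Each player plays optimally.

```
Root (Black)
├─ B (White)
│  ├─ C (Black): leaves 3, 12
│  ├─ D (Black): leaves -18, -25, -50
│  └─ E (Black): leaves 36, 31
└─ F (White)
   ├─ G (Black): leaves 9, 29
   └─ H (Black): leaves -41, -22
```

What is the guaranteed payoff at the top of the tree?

9

C (Black): min(3, 12) = 3
D (Black): min(-18, -25, -50) = -50
E (Black): min(36, 31) = 31
B (White): max(3, -50, 31) = 31
G (Black): min(9, 29) = 9
H (Black): min(-41, -22) = -41
F (White): max(9, -41) = 9
Root (Black): min(31, 9) = 9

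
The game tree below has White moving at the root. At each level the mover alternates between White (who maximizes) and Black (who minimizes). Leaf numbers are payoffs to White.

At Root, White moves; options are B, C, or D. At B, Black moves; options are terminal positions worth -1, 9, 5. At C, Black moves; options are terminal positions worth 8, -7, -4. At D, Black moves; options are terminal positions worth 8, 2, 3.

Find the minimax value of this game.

2

B (Black): min(-1, 9, 5) = -1
C (Black): min(8, -7, -4) = -7
D (Black): min(8, 2, 3) = 2
Root (White): max(-1, -7, 2) = 2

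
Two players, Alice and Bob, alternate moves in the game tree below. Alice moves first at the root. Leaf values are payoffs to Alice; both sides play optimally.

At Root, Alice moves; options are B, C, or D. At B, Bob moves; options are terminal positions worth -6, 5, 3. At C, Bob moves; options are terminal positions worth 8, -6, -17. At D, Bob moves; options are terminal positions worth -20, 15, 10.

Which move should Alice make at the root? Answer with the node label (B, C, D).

B (Bob): min(-6, 5, 3) = -6
C (Bob): min(8, -6, -17) = -17
D (Bob): min(-20, 15, 10) = -20
Root (Alice): max(-6, -17, -20) = -6
Alice picks the child with the highest value: B (value -6).

B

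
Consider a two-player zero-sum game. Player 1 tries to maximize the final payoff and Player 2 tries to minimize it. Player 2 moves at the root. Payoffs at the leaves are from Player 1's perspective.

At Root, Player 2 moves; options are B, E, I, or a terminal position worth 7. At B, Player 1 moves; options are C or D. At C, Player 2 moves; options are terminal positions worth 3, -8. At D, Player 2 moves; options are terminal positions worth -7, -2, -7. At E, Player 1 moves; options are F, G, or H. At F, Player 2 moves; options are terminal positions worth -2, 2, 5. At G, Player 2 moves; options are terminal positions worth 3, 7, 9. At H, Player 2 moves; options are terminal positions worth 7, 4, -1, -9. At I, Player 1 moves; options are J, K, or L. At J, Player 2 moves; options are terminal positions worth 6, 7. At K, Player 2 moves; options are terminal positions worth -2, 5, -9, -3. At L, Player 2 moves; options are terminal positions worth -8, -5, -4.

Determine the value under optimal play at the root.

-7

C (Player 2): min(3, -8) = -8
D (Player 2): min(-7, -2, -7) = -7
B (Player 1): max(-8, -7) = -7
F (Player 2): min(-2, 2, 5) = -2
G (Player 2): min(3, 7, 9) = 3
H (Player 2): min(7, 4, -1, -9) = -9
E (Player 1): max(-2, 3, -9) = 3
J (Player 2): min(6, 7) = 6
K (Player 2): min(-2, 5, -9, -3) = -9
L (Player 2): min(-8, -5, -4) = -8
I (Player 1): max(6, -9, -8) = 6
Root (Player 2): min(-7, 3, 6, 7) = -7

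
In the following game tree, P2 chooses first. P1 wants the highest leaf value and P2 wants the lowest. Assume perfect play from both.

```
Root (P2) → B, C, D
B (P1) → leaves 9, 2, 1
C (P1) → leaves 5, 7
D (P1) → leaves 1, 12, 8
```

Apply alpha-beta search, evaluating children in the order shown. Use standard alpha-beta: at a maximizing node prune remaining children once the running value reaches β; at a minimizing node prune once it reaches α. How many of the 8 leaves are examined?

7

B [α=-∞,β=+∞]: v=9
C [α=-∞,β=9]: v=7
D [α=-∞,β=7]: v=12 after child 2 ≥ β → β-cutoff, skip 1
Root [α=-∞,β=+∞]: v=7
Leaves evaluated: 7 of 8.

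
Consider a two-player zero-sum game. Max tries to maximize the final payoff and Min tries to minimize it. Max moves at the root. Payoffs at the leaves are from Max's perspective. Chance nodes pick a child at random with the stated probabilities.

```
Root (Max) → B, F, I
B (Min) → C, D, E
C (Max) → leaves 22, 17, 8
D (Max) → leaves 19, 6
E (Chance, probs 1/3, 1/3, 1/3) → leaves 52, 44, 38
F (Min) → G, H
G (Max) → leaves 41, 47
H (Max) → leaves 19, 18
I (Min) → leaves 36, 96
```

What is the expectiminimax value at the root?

36

C (Max): max(22, 17, 8) = 22
D (Max): max(19, 6) = 19
E (Chance): 1/3·52 + 1/3·44 + 1/3·38 = 44.67
B (Min): min(22, 19, 44.67) = 19
G (Max): max(41, 47) = 47
H (Max): max(19, 18) = 19
F (Min): min(47, 19) = 19
I (Min): min(36, 96) = 36
Root (Max): max(19, 19, 36) = 36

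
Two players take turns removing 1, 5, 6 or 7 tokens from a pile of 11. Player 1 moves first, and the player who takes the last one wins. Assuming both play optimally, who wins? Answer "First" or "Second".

First

Positions where the player to move wins (W) vs loses (L):
i:   0  1  2  3  4  5  6  7  8  9 10 11
     L  W  L  W  L  W  W  W  W  W  W  W
Position 11 is W, so the first player wins.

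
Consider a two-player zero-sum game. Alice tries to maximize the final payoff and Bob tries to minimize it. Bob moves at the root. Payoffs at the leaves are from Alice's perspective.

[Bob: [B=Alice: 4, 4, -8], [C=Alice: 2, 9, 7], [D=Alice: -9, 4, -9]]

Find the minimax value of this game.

4

B (Alice): max(4, 4, -8) = 4
C (Alice): max(2, 9, 7) = 9
D (Alice): max(-9, 4, -9) = 4
Root (Bob): min(4, 9, 4) = 4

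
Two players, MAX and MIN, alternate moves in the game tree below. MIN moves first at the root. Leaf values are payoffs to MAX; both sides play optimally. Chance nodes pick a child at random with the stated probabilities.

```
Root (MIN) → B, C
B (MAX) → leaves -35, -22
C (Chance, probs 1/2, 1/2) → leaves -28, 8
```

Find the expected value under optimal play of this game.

-22

B (MAX): max(-35, -22) = -22
C (Chance): 1/2·-28 + 1/2·8 = -10
Root (MIN): min(-22, -10) = -22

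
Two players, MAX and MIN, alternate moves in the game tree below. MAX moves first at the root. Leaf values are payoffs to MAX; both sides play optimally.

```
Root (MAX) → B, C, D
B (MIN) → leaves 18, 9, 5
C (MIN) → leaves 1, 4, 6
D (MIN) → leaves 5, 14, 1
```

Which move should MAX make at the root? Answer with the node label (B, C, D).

B

B (MIN): min(18, 9, 5) = 5
C (MIN): min(1, 4, 6) = 1
D (MIN): min(5, 14, 1) = 1
Root (MAX): max(5, 1, 1) = 5
MAX picks the child with the highest value: B (value 5).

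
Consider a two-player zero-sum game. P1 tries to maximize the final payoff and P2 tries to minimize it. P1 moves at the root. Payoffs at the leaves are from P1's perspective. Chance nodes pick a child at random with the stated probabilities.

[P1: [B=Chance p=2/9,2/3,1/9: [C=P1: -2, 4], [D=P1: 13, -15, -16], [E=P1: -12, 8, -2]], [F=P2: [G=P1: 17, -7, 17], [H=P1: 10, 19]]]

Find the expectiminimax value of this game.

17

C (P1): max(-2, 4) = 4
D (P1): max(13, -15, -16) = 13
E (P1): max(-12, 8, -2) = 8
B (Chance): 2/9·4 + 2/3·13 + 1/9·8 = 10.44
G (P1): max(17, -7, 17) = 17
H (P1): max(10, 19) = 19
F (P2): min(17, 19) = 17
Root (P1): max(10.44, 17) = 17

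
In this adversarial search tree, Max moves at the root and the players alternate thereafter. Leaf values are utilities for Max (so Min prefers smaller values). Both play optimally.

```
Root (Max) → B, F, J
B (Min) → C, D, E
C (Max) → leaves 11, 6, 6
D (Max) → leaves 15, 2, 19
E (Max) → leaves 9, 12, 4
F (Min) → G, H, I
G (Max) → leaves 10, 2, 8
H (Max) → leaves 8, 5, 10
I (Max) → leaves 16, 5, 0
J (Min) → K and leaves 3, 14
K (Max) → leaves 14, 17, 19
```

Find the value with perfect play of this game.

11

C (Max): max(11, 6, 6) = 11
D (Max): max(15, 2, 19) = 19
E (Max): max(9, 12, 4) = 12
B (Min): min(11, 19, 12) = 11
G (Max): max(10, 2, 8) = 10
H (Max): max(8, 5, 10) = 10
I (Max): max(16, 5, 0) = 16
F (Min): min(10, 10, 16) = 10
K (Max): max(14, 17, 19) = 19
J (Min): min(19, 3, 14) = 3
Root (Max): max(11, 10, 3) = 11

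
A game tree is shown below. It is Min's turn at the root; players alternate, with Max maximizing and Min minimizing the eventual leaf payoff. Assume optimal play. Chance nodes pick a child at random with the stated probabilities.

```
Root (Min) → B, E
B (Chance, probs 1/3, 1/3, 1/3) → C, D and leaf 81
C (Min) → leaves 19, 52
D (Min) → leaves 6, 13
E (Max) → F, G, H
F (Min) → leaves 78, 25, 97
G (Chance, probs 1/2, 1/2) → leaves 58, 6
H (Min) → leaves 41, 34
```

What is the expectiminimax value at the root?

34

C (Min): min(19, 52) = 19
D (Min): min(6, 13) = 6
B (Chance): 1/3·19 + 1/3·6 + 1/3·81 = 35.33
F (Min): min(78, 25, 97) = 25
G (Chance): 1/2·58 + 1/2·6 = 32
H (Min): min(41, 34) = 34
E (Max): max(25, 32, 34) = 34
Root (Min): min(35.33, 34) = 34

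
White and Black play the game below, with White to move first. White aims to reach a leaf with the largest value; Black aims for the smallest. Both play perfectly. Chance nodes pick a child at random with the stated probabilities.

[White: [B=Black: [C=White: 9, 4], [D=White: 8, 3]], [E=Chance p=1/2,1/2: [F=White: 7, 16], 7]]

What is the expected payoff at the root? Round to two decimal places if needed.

11.5

C (White): max(9, 4) = 9
D (White): max(8, 3) = 8
B (Black): min(9, 8) = 8
F (White): max(7, 16) = 16
E (Chance): 1/2·16 + 1/2·7 = 11.5
Root (White): max(8, 11.5) = 11.5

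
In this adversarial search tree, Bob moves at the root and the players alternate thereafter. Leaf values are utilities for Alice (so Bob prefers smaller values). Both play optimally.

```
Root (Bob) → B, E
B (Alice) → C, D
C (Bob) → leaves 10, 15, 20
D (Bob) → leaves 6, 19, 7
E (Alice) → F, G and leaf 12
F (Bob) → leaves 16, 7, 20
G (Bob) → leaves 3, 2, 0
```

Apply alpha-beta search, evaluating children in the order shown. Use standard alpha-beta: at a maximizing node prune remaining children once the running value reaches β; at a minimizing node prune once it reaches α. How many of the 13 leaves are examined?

9

C [α=-∞,β=+∞]: v=10
D [α=10,β=+∞]: v=6 after child 1 ≤ α → α-cutoff, skip 2
B [α=-∞,β=+∞]: v=10
F [α=-∞,β=10]: v=7
G [α=7,β=10]: v=3 after child 1 ≤ α → α-cutoff, skip 2
E [α=-∞,β=10]: v=12
Root [α=-∞,β=+∞]: v=10
Leaves evaluated: 9 of 13.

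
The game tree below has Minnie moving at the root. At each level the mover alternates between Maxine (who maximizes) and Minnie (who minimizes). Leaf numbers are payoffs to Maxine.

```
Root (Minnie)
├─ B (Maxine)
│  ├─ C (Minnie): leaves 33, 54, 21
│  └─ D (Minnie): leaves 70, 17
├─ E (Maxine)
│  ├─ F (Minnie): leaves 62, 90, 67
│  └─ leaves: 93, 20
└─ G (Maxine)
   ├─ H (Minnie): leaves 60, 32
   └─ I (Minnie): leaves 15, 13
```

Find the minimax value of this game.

C (Minnie): min(33, 54, 21) = 21
D (Minnie): min(70, 17) = 17
B (Maxine): max(21, 17) = 21
F (Minnie): min(62, 90, 67) = 62
E (Maxine): max(62, 93, 20) = 93
H (Minnie): min(60, 32) = 32
I (Minnie): min(15, 13) = 13
G (Maxine): max(32, 13) = 32
Root (Minnie): min(21, 93, 32) = 21

21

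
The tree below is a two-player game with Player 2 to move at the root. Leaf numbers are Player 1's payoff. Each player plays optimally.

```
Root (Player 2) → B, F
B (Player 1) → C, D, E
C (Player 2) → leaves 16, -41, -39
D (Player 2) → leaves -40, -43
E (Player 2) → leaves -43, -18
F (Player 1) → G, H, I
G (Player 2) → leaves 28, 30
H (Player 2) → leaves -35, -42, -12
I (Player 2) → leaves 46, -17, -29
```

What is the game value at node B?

-41

C: min(16, -41, -39) = -41
D: min(-40, -43) = -43
E: min(-43, -18) = -43
B: max(-41, -43, -43) = -41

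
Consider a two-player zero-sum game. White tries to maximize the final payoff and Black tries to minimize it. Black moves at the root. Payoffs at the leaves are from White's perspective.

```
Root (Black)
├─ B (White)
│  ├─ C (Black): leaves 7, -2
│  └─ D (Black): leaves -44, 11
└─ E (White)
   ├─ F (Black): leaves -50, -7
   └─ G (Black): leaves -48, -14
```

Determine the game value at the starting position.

C (Black): min(7, -2) = -2
D (Black): min(-44, 11) = -44
B (White): max(-2, -44) = -2
F (Black): min(-50, -7) = -50
G (Black): min(-48, -14) = -48
E (White): max(-50, -48) = -48
Root (Black): min(-2, -48) = -48

-48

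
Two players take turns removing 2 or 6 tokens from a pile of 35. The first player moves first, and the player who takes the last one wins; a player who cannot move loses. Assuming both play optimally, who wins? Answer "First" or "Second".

Compute winning (W) and losing (L) positions by backward induction:
i:   0  1  2  3  4  5  6  7  8  9 10 11 12 13 14 15 16 17 18 19 20 21 22 23 24 25 26 27 28 29 30 31 32 33 34 35
     L  L  W  W  L  L  W  W  L  L  W  W  L  L  W  W  L  L  W  W  L  L  W  W  L  L  W  W  L  L  W  W  L  L  W  W
Position 35 is W, so the first player wins.

First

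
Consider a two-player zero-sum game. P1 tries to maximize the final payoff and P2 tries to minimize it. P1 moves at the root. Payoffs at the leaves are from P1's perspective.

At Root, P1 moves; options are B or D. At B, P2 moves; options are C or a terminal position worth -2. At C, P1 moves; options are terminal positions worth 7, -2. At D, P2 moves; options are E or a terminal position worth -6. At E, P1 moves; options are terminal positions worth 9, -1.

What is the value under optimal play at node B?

-2

C: max(7, -2) = 7
B: min(7, -2) = -2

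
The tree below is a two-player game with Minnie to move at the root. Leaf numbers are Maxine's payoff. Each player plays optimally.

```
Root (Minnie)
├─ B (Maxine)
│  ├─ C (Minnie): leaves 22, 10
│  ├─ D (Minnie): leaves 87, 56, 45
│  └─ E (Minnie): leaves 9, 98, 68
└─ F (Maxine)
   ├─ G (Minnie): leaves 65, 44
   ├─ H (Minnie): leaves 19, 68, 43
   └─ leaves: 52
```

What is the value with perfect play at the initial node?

45

C (Minnie): min(22, 10) = 10
D (Minnie): min(87, 56, 45) = 45
E (Minnie): min(9, 98, 68) = 9
B (Maxine): max(10, 45, 9) = 45
G (Minnie): min(65, 44) = 44
H (Minnie): min(19, 68, 43) = 19
F (Maxine): max(44, 19, 52) = 52
Root (Minnie): min(45, 52) = 45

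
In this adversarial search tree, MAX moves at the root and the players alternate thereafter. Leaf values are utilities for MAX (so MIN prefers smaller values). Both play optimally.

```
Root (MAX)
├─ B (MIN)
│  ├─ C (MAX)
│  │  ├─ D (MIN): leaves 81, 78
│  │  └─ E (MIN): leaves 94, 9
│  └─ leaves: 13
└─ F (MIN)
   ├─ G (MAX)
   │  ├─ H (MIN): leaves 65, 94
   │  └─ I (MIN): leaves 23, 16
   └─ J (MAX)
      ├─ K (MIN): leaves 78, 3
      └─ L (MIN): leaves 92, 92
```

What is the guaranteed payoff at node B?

D: min(81, 78) = 78
E: min(94, 9) = 9
C: max(78, 9) = 78
B: min(78, 13) = 13

13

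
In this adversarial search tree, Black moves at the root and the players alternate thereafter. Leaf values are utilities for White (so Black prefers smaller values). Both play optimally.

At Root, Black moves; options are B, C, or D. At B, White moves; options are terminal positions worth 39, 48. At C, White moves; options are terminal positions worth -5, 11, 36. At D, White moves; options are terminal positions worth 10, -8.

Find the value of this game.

B (White): max(39, 48) = 48
C (White): max(-5, 11, 36) = 36
D (White): max(10, -8) = 10
Root (Black): min(48, 36, 10) = 10

10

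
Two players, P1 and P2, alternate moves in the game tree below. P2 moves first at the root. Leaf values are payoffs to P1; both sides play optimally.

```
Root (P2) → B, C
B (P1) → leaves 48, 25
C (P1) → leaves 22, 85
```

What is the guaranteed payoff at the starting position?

B (P1): max(48, 25) = 48
C (P1): max(22, 85) = 85
Root (P2): min(48, 85) = 48

48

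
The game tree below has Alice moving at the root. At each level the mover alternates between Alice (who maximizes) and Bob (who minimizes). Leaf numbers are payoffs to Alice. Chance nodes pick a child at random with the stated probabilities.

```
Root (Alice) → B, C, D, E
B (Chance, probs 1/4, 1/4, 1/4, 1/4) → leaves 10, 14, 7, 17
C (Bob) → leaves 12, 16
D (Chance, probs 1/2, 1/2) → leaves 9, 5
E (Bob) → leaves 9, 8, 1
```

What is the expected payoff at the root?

B (Chance): 1/4·10 + 1/4·14 + 1/4·7 + 1/4·17 = 12
C (Bob): min(12, 16) = 12
D (Chance): 1/2·9 + 1/2·5 = 7
E (Bob): min(9, 8, 1) = 1
Root (Alice): max(12, 12, 7, 1) = 12

12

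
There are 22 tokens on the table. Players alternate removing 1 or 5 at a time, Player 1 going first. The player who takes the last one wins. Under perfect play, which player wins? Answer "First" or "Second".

i:   0  1  2  3  4  5  6  7  8  9 10 11 12 13 14 15 16 17 18 19 20 21 22
     L  W  L  W  L  W  L  W  L  W  L  W  L  W  L  W  L  W  L  W  L  W  L
Position 22 is L, so the second player wins.

Second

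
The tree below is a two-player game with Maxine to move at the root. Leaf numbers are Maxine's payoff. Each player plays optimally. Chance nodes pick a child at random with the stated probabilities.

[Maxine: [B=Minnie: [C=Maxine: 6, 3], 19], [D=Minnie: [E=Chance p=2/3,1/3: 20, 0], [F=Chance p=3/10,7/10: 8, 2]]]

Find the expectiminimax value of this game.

C (Maxine): max(6, 3) = 6
B (Minnie): min(6, 19) = 6
E (Chance): 2/3·20 + 1/3·0 = 13.33
F (Chance): 3/10·8 + 7/10·2 = 3.8
D (Minnie): min(13.33, 3.8) = 3.8
Root (Maxine): max(6, 3.8) = 6

6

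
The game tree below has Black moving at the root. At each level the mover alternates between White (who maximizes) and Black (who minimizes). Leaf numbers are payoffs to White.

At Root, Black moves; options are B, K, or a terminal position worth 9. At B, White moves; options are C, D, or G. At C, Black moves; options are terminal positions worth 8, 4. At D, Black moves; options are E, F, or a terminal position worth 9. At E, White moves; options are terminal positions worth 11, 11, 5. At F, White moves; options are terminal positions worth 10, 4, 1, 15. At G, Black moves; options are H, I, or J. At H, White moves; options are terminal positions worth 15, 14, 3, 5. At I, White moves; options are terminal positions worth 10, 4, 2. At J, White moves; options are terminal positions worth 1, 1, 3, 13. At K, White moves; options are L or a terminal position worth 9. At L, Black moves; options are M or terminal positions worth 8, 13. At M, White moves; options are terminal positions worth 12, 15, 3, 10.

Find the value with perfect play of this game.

9

C (Black): min(8, 4) = 4
E (White): max(11, 11, 5) = 11
F (White): max(10, 4, 1, 15) = 15
D (Black): min(11, 15, 9) = 9
H (White): max(15, 14, 3, 5) = 15
I (White): max(10, 4, 2) = 10
J (White): max(1, 1, 3, 13) = 13
G (Black): min(15, 10, 13) = 10
B (White): max(4, 9, 10) = 10
M (White): max(12, 15, 3, 10) = 15
L (Black): min(15, 8, 13) = 8
K (White): max(8, 9) = 9
Root (Black): min(10, 9, 9) = 9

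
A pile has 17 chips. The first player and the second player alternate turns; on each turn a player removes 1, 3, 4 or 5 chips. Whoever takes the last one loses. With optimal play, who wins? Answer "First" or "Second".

Second

Compute winning (W) and losing (L) positions by backward induction:
i:   0  1  2  3  4  5  6  7  8  9 10 11 12 13 14 15 16 17
     W  L  W  L  W  W  W  W  W  L  W  L  W  W  W  W  W  L
Position 17 is L, so the second player wins.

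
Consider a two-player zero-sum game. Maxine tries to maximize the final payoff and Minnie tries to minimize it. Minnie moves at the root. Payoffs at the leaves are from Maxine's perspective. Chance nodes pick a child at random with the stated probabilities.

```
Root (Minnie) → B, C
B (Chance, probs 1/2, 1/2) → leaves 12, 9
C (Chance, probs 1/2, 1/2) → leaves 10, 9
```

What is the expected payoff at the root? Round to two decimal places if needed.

B (Chance): 1/2·12 + 1/2·9 = 10.5
C (Chance): 1/2·10 + 1/2·9 = 9.5
Root (Minnie): min(10.5, 9.5) = 9.5

9.5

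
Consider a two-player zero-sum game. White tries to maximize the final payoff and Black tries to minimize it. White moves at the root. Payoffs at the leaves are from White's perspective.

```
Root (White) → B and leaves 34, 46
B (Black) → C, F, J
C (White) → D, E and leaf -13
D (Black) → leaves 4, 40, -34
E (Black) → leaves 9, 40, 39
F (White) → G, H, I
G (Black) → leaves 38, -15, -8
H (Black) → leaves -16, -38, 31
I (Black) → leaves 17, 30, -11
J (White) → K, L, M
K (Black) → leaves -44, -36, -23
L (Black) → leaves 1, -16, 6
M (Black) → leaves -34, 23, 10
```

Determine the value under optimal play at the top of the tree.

D (Black): min(4, 40, -34) = -34
E (Black): min(9, 40, 39) = 9
C (White): max(-34, 9, -13) = 9
G (Black): min(38, -15, -8) = -15
H (Black): min(-16, -38, 31) = -38
I (Black): min(17, 30, -11) = -11
F (White): max(-15, -38, -11) = -11
K (Black): min(-44, -36, -23) = -44
L (Black): min(1, -16, 6) = -16
M (Black): min(-34, 23, 10) = -34
J (White): max(-44, -16, -34) = -16
B (Black): min(9, -11, -16) = -16
Root (White): max(-16, 34, 46) = 46

46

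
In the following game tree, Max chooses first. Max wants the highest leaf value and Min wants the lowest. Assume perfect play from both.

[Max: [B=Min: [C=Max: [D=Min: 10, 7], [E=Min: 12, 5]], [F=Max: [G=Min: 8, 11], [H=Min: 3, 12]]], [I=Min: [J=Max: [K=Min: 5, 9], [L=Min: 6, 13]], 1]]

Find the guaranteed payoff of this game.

7

D (Min): min(10, 7) = 7
E (Min): min(12, 5) = 5
C (Max): max(7, 5) = 7
G (Min): min(8, 11) = 8
H (Min): min(3, 12) = 3
F (Max): max(8, 3) = 8
B (Min): min(7, 8) = 7
K (Min): min(5, 9) = 5
L (Min): min(6, 13) = 6
J (Max): max(5, 6) = 6
I (Min): min(6, 1) = 1
Root (Max): max(7, 1) = 7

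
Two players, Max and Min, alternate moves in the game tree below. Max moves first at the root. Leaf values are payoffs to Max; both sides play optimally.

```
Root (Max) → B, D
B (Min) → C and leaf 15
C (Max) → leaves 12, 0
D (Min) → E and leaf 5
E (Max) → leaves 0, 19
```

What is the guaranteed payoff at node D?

5

E: max(0, 19) = 19
D: min(19, 5) = 5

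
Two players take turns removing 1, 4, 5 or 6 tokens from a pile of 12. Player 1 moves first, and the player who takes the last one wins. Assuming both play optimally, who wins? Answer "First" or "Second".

First

i:   0  1  2  3  4  5  6  7  8  9 10 11 12
     L  W  L  W  W  W  W  W  W  L  W  L  W
Position 12 is W, so the first player wins.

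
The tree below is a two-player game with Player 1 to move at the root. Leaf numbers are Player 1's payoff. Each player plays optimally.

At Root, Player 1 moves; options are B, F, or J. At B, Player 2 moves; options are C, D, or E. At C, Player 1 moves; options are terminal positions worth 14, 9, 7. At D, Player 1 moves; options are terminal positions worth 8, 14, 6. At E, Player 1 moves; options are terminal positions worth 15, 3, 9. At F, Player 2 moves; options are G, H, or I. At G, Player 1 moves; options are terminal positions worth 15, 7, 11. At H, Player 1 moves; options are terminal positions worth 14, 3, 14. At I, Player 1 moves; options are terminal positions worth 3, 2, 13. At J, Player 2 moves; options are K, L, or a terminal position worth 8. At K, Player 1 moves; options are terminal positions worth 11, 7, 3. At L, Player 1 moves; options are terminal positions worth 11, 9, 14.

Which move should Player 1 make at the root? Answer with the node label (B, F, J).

C (Player 1): max(14, 9, 7) = 14
D (Player 1): max(8, 14, 6) = 14
E (Player 1): max(15, 3, 9) = 15
B (Player 2): min(14, 14, 15) = 14
G (Player 1): max(15, 7, 11) = 15
H (Player 1): max(14, 3, 14) = 14
I (Player 1): max(3, 2, 13) = 13
F (Player 2): min(15, 14, 13) = 13
K (Player 1): max(11, 7, 3) = 11
L (Player 1): max(11, 9, 14) = 14
J (Player 2): min(11, 14, 8) = 8
Root (Player 1): max(14, 13, 8) = 14
Player 1 picks the child with the highest value: B (value 14).

B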